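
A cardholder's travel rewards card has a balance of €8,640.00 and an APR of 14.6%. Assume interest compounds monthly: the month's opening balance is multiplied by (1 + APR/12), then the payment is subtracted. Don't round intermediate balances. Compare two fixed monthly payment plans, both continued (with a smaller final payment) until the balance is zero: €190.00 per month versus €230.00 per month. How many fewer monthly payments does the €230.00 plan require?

16 fewer payments

Monthly rate r = 14.6%/12 = 1.21667% = 0.0121667.
At €190.00/mo: n = ⌈−ln(1 − rB₀/P)/ln(1+r)⌉ = 67 payments (last €120.16); total interest = total paid − €8,640.00 = €4,020.16.
At €230.00/mo: 51 payments (last €115.67); total interest €2,975.67.
Payments saved = 67 − 51 = 16.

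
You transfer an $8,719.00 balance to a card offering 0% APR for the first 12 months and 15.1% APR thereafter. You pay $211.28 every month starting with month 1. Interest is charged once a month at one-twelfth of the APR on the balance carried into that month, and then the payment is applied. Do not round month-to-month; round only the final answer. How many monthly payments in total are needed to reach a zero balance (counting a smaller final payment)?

Promo months 1–12 at r₀ = 0%/12 = 0; months 13+ at r₁ = 15.1%/12 = 0.0125833.
After month 12 (no interest yet): B = $8,719.00 − 12·$211.28 = $6,183.64.
Then at r₁ with $211.28/mo: n₂ = −ln(1 − r₁·B/P)/ln(1+r₁) ≈ 36.73 → 37 more payments.

49 months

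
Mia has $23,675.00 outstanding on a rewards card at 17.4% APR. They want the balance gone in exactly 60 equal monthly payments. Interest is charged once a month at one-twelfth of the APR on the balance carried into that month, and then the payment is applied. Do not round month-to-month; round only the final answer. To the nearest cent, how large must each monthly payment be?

Monthly rate r = 17.4%/12 = 1.45% = 0.0145.
Level-payment amortization: P = B₀·r / (1 − (1+r)^(−n)) = 23675.00·0.0145 / (1 − 1.0145^(−60)).
Denominator 1 − (1+r)^(−60) = 0.578422991.
P = 343.287 / 0.578422991 ≈ 593.49.

$593.49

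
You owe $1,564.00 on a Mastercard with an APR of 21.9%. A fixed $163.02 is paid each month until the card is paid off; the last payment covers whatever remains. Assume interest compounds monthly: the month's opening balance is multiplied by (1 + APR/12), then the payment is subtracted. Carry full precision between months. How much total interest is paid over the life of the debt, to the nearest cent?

Monthly rate r = 21.9%/12 = 1.825% = 0.01825.
Payoff takes n = ⌈−ln(1 − rB₀/P)/ln(1+r)⌉ = ⌈10.643⌉ = 11 payments; the last is $105.12.
Total paid = 10·$163.02 + $105.12 = $1,735.32.
Total interest = total paid − principal = $1,735.32 − $1,564.00 = $171.32.

$171.32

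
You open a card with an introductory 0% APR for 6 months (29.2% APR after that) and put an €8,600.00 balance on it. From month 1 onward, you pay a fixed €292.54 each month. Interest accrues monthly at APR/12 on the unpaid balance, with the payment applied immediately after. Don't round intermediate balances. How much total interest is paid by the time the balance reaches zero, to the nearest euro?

Promo months 1–6 at r₀ = 0%/12 = 0; months 7+ at r₁ = 29.2%/12 = 0.0243333.
After month 6 (no interest yet): B = €8,600.00 − 6·€292.54 = €6,844.76.
Then at r₁ with €292.54/mo: n₂ = −ln(1 − r₁·B/P)/ln(1+r₁) ≈ 35.04 → 36 more payments.
Total paid = 41·€292.54 + €12.00 = €12,006.14; interest = €12,006.14 − €8,600.00 = €3,406.14.

€3,406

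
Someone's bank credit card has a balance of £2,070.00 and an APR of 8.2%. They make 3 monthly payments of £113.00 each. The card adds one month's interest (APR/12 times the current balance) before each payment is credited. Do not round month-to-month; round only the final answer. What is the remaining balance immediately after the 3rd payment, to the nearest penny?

£1,771.40

Monthly rate r = 8.2%/12 = 0.683333% = 0.00683333.
Each month: B ← B·(1+r) − £113.00.
Month 1: interest £14.14; balance after payment £1,971.14.
Month 2: interest £13.47; balance after payment £1,871.61.
Month 3: interest £12.79; balance after payment £1,771.40.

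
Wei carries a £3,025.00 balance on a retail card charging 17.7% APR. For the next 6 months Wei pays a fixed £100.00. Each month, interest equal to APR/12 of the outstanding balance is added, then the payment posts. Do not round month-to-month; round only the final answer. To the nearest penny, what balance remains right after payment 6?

Monthly rate r = 17.7%/12 = 1.475% = 0.01475.
Each month: B ← B·(1+r) − £100.00.
Month 1: interest £44.62; balance after payment £2,969.62.
Month 2: interest £43.80; balance after payment £2,913.42.
Month 3: interest £42.97; balance after payment £2,856.39.
Month 4: interest £42.13; balance after payment £2,798.53.
Month 5: interest £41.28; balance after payment £2,739.80.
Month 6: interest £40.41; balance after payment £2,680.22.

£2,680.22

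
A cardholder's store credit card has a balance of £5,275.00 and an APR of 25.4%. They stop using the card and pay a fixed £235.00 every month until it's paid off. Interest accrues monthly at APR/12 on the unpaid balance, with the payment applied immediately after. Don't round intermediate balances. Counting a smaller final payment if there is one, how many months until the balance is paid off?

31 payments

Monthly rate r = 25.4%/12 = 2.11667% = 0.0211667.
Recurrence: B ← B·(1+r) − £235.00.
Month 1: interest £111.65; balance after payment £5,151.65.
Month 2: interest £109.04; balance after payment £5,025.70.
Closed form: n = −ln(1 − rB₀/P)/ln(1+r) = −ln(0.52488)/ln(1.02117) ≈ 30.774, so the balance reaches zero during payment 31.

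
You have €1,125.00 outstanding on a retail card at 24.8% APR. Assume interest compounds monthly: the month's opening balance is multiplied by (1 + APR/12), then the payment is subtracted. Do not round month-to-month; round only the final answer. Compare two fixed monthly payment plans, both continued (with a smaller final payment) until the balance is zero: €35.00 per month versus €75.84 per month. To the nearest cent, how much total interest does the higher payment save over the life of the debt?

€510.24

Monthly rate r = 24.8%/12 = 2.06667% = 0.0206667.
At €35.00/mo: n = ⌈−ln(1 − rB₀/P)/ln(1+r)⌉ = 54 payments (last €12.62); total interest = total paid − €1,125.00 = €742.62.
At €75.84/mo: 18 payments (last €68.10); total interest €232.38.
Interest saved = €742.62 − €232.38 = €510.24.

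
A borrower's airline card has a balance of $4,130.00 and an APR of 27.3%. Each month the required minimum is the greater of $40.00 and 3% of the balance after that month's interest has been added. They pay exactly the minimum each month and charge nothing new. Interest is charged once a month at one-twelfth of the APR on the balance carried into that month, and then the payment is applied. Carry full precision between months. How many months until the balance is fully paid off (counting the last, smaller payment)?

Monthly rate r = 27.3%/12 = 2.275% = 0.02275.
While 3% of the post-interest balance exceeds $40.00, each month B ← (B·(1+r))·(1 − 0.03), i.e. B shrinks by the factor (1+r)·0.97 = 0.99207.
This holds for months 1–145. Entering month 146 the balance is $1,301.45; 3% of the post-interest balance is now below $40.00, so the flat $40.00 minimum applies from here.
From month 146 a fixed $40.00 at rate r clears $1,301.45 in 60 more payments. Total: 145 + 60 = 205 months.

205 months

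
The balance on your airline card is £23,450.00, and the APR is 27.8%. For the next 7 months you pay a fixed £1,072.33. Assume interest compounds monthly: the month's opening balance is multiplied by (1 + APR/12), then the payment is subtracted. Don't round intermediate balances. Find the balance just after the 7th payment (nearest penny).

Monthly rate r = 27.8%/12 = 2.31667% = 0.0231667.
Each month: B ← B·(1+r) − £1,072.33.
Month 1: interest £543.26; balance after payment £22,920.93.
Month 2: interest £531.00; balance after payment £22,379.60.
Month 3: interest £518.46; balance after payment £21,825.73.
Month 4: interest £505.63; balance after payment £21,259.03.
Month 5: interest £492.50; balance after payment £20,679.20.
Month 6: interest £479.07; balance after payment £20,085.94.
Month 7: interest £465.32; balance after payment £19,478.93.

£19,478.93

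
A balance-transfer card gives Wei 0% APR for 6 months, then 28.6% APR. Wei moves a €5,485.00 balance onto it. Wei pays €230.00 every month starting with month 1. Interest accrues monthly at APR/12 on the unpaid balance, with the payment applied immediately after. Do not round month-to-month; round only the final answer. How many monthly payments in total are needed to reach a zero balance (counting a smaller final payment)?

Promo months 1–6 at r₀ = 0%/12 = 0; months 7+ at r₁ = 28.6%/12 = 0.0238333.
After month 6 (no interest yet): B = €5,485.00 − 6·€230.00 = €4,105.00.
Then at r₁ with €230.00/mo: n₂ = −ln(1 − r₁·B/P)/ln(1+r₁) ≈ 23.52 → 24 more payments.

30 months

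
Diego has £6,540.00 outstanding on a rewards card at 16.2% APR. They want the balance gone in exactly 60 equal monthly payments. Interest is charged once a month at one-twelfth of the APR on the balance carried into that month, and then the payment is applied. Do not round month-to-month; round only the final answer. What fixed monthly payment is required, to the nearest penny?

£159.74

Monthly rate r = 16.2%/12 = 1.35% = 0.0135.
Level-payment amortization: P = B₀·r / (1 − (1+r)^(−n)) = 6540.00·0.0135 / (1 − 1.0135^(−60)).
Denominator 1 − (1+r)^(−60) = 0.5527248.
P = 88.29 / 0.5527248 ≈ 159.74.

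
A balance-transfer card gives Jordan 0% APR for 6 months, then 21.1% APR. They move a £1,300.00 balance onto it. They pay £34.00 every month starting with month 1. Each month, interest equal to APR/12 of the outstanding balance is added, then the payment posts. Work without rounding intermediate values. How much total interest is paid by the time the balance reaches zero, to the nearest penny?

£535.80

Promo months 1–6 at r₀ = 0%/12 = 0; months 7+ at r₁ = 21.1%/12 = 0.0175833.
After month 6 (no interest yet): B = £1,300.00 − 6·£34.00 = £1,096.00.
Then at r₁ with £34.00/mo: n₂ = −ln(1 − r₁·B/P)/ln(1+r₁) ≈ 47.99 → 48 more payments.
Total paid = 53·£34.00 + £33.80 = £1,835.80; interest = £1,835.80 − £1,300.00 = £535.80.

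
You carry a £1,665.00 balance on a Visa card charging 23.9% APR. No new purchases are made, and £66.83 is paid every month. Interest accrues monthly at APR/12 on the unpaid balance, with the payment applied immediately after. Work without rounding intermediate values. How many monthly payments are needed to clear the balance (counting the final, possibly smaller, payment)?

35 months

Monthly rate r = 23.9%/12 = 1.99167% = 0.0199167.
Recurrence: B ← B·(1+r) − £66.83.
Month 1: interest £33.16; balance after payment £1,631.33.
Month 2: interest £32.49; balance after payment £1,596.99.
Closed form: n = −ln(1 − rB₀/P)/ln(1+r) = −ln(0.5038)/ln(1.01992) ≈ 34.764, so the balance reaches zero during payment 35.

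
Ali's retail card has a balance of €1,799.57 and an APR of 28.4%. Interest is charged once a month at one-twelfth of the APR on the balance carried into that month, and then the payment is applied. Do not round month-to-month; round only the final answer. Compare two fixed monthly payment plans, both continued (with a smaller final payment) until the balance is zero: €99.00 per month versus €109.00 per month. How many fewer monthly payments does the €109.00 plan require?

3 fewer payments

Monthly rate r = 28.4%/12 = 2.36667% = 0.0236667.
At €99.00/mo: n = ⌈−ln(1 − rB₀/P)/ln(1+r)⌉ = 25 payments (last €4.65); total interest = total paid − €1,799.57 = €581.08.
At €109.00/mo: 22 payments (last €20.17); total interest €509.60.
Payments saved = 25 − 22 = 3.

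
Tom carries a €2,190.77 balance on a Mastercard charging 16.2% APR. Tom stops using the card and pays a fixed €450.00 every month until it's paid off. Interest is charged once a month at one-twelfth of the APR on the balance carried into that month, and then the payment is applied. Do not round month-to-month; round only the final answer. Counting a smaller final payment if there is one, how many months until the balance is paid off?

6 months

Monthly rate r = 16.2%/12 = 1.35% = 0.0135.
Recurrence: B ← B·(1+r) − €450.00.
Month 1: interest €29.58; balance after payment €1,770.35.
Month 2: interest €23.90; balance after payment €1,344.25.
Month 3: interest €18.15; balance after payment €912.39.
Month 4: interest €12.32; balance after payment €474.71.
Month 5: interest €6.41; balance after payment €31.12.
Month 6: interest €0.42; balance after payment €0.00.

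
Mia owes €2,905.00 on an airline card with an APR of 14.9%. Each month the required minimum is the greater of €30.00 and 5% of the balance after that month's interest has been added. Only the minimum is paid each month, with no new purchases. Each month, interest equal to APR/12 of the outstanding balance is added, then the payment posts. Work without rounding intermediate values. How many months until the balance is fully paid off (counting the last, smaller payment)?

64 months

Monthly rate r = 14.9%/12 = 1.24167% = 0.0124167.
While 5% of the post-interest balance exceeds €30.00, each month B ← (B·(1+r))·(1 − 0.05), i.e. B shrinks by the factor (1+r)·0.95 = 0.9618.
This holds for months 1–41. Entering month 42 the balance is €588.23; 5% of the post-interest balance is now below €30.00, so the flat €30.00 minimum applies from here.
From month 42 a fixed €30.00 at rate r clears €588.23 in 23 more payments. Total: 41 + 23 = 64 months.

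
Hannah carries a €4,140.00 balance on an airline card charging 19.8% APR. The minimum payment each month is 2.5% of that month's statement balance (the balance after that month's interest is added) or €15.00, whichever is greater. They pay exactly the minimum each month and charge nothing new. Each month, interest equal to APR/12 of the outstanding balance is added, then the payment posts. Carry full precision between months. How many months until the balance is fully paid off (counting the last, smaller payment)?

Monthly rate r = 19.8%/12 = 1.65% = 0.0165.
While 2.5% of the post-interest balance exceeds €15.00, each month B ← (B·(1+r))·(1 − 0.025), i.e. B shrinks by the factor (1+r)·0.975 = 0.99109.
This holds for months 1–218. Entering month 219 the balance is €588.05; 2.5% of the post-interest balance is now below €15.00, so the flat €15.00 minimum applies from here.
From month 219 a fixed €15.00 at rate r clears €588.05 in 64 more payments. Total: 218 + 64 = 282 months.

282 months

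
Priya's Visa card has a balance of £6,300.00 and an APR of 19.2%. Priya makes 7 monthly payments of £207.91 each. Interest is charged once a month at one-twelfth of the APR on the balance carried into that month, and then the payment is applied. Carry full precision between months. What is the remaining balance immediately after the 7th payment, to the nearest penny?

£5,513.27

Monthly rate r = 19.2%/12 = 1.6% = 0.016.
Each month: B ← B·(1+r) − £207.91.
Month 1: interest £100.80; balance after payment £6,192.89.
Month 2: interest £99.09; balance after payment £6,084.07.
Month 3: interest £97.35; balance after payment £5,973.50.
Month 4: interest £95.58; balance after payment £5,861.17.
Month 5: interest £93.78; balance after payment £5,747.04.
Month 6: interest £91.95; balance after payment £5,631.08.
Month 7: interest £90.10; balance after payment £5,513.27.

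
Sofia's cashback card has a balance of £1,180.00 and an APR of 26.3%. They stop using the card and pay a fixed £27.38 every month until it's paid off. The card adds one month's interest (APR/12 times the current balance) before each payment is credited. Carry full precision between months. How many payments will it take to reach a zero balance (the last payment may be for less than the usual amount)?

134 payments

Monthly rate r = 26.3%/12 = 2.19167% = 0.0219167.
Recurrence: B ← B·(1+r) − £27.38.
Month 1: interest £25.86; balance after payment £1,178.48.
Month 2: interest £25.83; balance after payment £1,176.93.
Closed form: n = −ln(1 − rB₀/P)/ln(1+r) = −ln(0.055454)/ln(1.02192) ≈ 133.404, so the balance reaches zero during payment 134.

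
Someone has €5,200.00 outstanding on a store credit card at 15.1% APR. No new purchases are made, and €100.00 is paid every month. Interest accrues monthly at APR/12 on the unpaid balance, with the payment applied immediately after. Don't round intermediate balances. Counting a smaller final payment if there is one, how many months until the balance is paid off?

85 months

Monthly rate r = 15.1%/12 = 1.25833% = 0.0125833.
Recurrence: B ← B·(1+r) − €100.00.
Month 1: interest €65.43; balance after payment €5,165.43.
Month 2: interest €65.00; balance after payment €5,130.43.
Closed form: n = −ln(1 − rB₀/P)/ln(1+r) = −ln(0.34567)/ln(1.01258) ≈ 84.950, so the balance reaches zero during payment 85.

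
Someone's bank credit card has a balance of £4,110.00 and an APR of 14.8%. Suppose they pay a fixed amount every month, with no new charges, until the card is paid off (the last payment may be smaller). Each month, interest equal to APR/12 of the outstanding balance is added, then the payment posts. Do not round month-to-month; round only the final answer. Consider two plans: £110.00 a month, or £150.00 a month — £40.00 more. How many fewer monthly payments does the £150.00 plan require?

17 fewer payments

Monthly rate r = 14.8%/12 = 1.23333% = 0.0123333.
At £110.00/mo: n = ⌈−ln(1 − rB₀/P)/ln(1+r)⌉ = 51 payments (last £43.30); total interest = total paid − £4,110.00 = £1,433.30.
At £150.00/mo: 34 payments (last £96.62); total interest £936.62.
Payments saved = 51 − 34 = 17.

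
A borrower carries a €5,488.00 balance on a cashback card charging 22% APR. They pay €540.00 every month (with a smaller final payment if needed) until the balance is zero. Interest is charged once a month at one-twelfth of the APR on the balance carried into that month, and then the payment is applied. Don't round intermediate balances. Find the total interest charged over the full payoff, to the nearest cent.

Monthly rate r = 22%/12 = 1.83333% = 0.0183333.
Payoff takes n = ⌈−ln(1 − rB₀/P)/ln(1+r)⌉ = ⌈11.349⌉ = 12 payments; the last is €189.83.
Total paid = 11·€540.00 + €189.83 = €6,129.83.
Total interest = total paid − principal = €6,129.83 − €5,488.00 = €641.83.

€641.83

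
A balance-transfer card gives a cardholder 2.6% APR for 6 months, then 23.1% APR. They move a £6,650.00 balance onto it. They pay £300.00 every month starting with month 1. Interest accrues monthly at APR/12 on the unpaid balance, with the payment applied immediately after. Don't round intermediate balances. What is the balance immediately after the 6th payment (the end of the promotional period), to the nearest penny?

£4,927.14

Promo months 1–6 at r₀ = 2.6%/12 = 0.00216667; months 7+ at r₁ = 23.1%/12 = 0.01925.
After month 6: iterate B ← B·(1+r₀) − £300.00 for 6 months → £4,927.14.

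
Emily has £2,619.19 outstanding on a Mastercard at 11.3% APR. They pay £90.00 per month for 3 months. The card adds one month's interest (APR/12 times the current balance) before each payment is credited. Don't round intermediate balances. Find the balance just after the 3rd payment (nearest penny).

Monthly rate r = 11.3%/12 = 0.941667% = 0.00941667.
Each month: B ← B·(1+r) − £90.00.
Month 1: interest £24.66; balance after payment £2,553.85.
Month 2: interest £24.05; balance after payment £2,487.90.
Month 3: interest £23.43; balance after payment £2,421.33.

£2,421.33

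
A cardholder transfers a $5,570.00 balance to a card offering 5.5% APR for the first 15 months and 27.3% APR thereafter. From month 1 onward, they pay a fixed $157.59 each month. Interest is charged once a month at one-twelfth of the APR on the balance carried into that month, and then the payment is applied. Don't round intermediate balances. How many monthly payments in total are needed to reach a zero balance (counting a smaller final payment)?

Promo months 1–15 at r₀ = 5.5%/12 = 0.00458333; months 16+ at r₁ = 27.3%/12 = 0.02275.
After month 15: iterate B ← B·(1+r₀) − $157.59 for 15 months → $3,524.25.
Then at r₁ with $157.59/mo: n₂ = −ln(1 − r₁·B/P)/ln(1+r₁) ≈ 31.60 → 32 more payments.

47 months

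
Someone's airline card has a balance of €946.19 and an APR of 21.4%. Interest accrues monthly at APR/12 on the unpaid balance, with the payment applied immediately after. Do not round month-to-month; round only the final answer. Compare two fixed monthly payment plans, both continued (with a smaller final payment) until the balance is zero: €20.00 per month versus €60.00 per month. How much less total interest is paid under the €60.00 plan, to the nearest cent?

€978.89

Monthly rate r = 21.4%/12 = 1.78333% = 0.0178333.
At €20.00/mo: n = ⌈−ln(1 − rB₀/P)/ln(1+r)⌉ = 105 payments (last €19.88); total interest = total paid − €946.19 = €1,153.69.
At €60.00/mo: 19 payments (last €40.99); total interest €174.80.
Interest saved = €1,153.69 − €174.80 = €978.89.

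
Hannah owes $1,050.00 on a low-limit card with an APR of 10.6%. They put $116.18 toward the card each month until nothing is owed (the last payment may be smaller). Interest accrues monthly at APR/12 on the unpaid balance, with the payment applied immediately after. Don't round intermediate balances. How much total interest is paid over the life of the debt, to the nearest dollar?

$49

Monthly rate r = 10.6%/12 = 0.883333% = 0.00883333.
Payoff takes n = ⌈−ln(1 − rB₀/P)/ln(1+r)⌉ = ⌈9.460⌉ = 10 payments; the last is $53.62.
Total paid = 9·$116.18 + $53.62 = $1,099.24.
Total interest = total paid − principal = $1,099.24 − $1,050.00 = $49.24.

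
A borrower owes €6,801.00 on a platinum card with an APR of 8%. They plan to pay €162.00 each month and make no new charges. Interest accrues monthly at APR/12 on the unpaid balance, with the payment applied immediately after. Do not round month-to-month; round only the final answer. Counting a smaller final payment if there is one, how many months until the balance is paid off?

Monthly rate r = 8%/12 = 0.666667% = 0.00666667.
Recurrence: B ← B·(1+r) − €162.00.
Month 1: interest €45.34; balance after payment €6,684.34.
Month 2: interest €44.56; balance after payment €6,566.90.
Closed form: n = −ln(1 − rB₀/P)/ln(1+r) = −ln(0.72012)/ln(1.00667) ≈ 49.414, so the balance reaches zero during payment 50.

50 months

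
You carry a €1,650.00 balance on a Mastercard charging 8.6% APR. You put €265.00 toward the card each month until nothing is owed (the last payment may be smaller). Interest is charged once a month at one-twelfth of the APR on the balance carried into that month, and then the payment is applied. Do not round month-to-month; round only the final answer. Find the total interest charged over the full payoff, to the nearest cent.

Monthly rate r = 8.6%/12 = 0.716667% = 0.00716667.
Payoff takes n = ⌈−ln(1 − rB₀/P)/ln(1+r)⌉ = ⌈6.392⌉ = 7 payments; the last is €104.21.
Total paid = 6·€265.00 + €104.21 = €1,694.21.
Total interest = total paid − principal = €1,694.21 − €1,650.00 = €44.21.

€44.21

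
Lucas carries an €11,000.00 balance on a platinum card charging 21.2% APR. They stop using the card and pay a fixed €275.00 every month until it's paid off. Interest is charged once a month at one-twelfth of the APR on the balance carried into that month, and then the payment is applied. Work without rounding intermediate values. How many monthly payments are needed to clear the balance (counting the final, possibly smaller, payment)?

Monthly rate r = 21.2%/12 = 1.76667% = 0.0176667.
Recurrence: B ← B·(1+r) − €275.00.
Month 1: interest €194.33; balance after payment €10,919.33.
Month 2: interest €192.91; balance after payment €10,837.24.
Closed form: n = −ln(1 − rB₀/P)/ln(1+r) = −ln(0.29333)/ln(1.01767) ≈ 70.033, so the balance reaches zero during payment 71.

71 payments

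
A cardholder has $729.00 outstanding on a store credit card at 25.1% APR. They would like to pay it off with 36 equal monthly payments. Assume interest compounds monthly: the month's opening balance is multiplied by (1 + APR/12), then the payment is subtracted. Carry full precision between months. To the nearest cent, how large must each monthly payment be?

Monthly rate r = 25.1%/12 = 2.09167% = 0.0209167.
Level-payment amortization: P = B₀·r / (1 − (1+r)^(−n)) = 729.00·0.0209167 / (1 − 1.02092^(−36)).
Denominator 1 − (1+r)^(−36) = 0.525376298.
P = 15.2483 / 0.525376298 ≈ 29.02.

$29.02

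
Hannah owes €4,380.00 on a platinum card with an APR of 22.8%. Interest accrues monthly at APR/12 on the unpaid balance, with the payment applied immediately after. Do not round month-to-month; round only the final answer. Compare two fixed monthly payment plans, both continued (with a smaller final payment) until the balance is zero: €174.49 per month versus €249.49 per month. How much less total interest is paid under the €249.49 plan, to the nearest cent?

Monthly rate r = 22.8%/12 = 1.9% = 0.019.
At €174.49/mo: n = ⌈−ln(1 − rB₀/P)/ln(1+r)⌉ = 35 payments (last €75.55); total interest = total paid − €4,380.00 = €1,628.21.
At €249.49/mo: 22 payments (last €140.41); total interest €999.70.
Interest saved = €1,628.21 − €999.70 = €628.51.

€628.51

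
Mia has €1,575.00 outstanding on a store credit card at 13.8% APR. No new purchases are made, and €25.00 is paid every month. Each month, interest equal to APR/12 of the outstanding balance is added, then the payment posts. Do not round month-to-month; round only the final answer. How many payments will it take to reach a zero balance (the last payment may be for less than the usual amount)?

Monthly rate r = 13.8%/12 = 1.15% = 0.0115.
Recurrence: B ← B·(1+r) − €25.00.
Month 1: interest €18.11; balance after payment €1,568.11.
Month 2: interest €18.03; balance after payment €1,561.15.
Closed form: n = −ln(1 − rB₀/P)/ln(1+r) = −ln(0.2755)/ln(1.0115) ≈ 112.745, so the balance reaches zero during payment 113.

113 months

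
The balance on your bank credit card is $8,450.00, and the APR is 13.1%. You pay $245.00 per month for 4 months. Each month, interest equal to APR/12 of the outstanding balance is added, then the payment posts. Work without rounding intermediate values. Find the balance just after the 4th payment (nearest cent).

$7,828.90

Monthly rate r = 13.1%/12 = 1.09167% = 0.0109167.
Each month: B ← B·(1+r) − $245.00.
Month 1: interest $92.25; balance after payment $8,297.25.
Month 2: interest $90.58; balance after payment $8,142.82.
Month 3: interest $88.89; balance after payment $7,986.72.
Month 4: interest $87.19; balance after payment $7,828.90.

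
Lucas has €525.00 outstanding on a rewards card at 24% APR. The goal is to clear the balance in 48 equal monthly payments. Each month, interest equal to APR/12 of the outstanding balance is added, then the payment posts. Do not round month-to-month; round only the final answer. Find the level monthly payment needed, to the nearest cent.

Monthly rate r = 24%/12 = 2% = 0.02.
Level-payment amortization: P = B₀·r / (1 − (1+r)^(−n)) = 525.00·0.02 / (1 − 1.02^(−48)).
Denominator 1 − (1+r)^(−48) = 0.613462391.
P = 10.5 / 0.613462391 ≈ 17.12.

€17.12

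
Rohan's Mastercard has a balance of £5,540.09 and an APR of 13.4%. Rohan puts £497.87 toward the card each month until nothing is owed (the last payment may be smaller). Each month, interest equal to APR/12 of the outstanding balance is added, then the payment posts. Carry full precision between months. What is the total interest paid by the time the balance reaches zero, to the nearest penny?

Monthly rate r = 13.4%/12 = 1.11667% = 0.0111667.
Payoff takes n = ⌈−ln(1 − rB₀/P)/ln(1+r)⌉ = ⌈11.948⌉ = 12 payments; the last is £472.29.
Total paid = 11·£497.87 + £472.29 = £5,948.86.
Total interest = total paid − principal = £5,948.86 − £5,540.09 = £408.77.

£408.77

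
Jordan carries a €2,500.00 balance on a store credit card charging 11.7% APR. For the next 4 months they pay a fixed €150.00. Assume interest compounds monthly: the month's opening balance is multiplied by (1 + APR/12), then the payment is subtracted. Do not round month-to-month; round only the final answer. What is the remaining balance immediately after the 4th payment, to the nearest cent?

Monthly rate r = 11.7%/12 = 0.975% = 0.00975.
Each month: B ← B·(1+r) − €150.00.
Month 1: interest €24.38; balance after payment €2,374.38.
Month 2: interest €23.15; balance after payment €2,247.53.
Month 3: interest €21.91; balance after payment €2,119.44.
Month 4: interest €20.66; balance after payment €1,990.10.

€1,990.10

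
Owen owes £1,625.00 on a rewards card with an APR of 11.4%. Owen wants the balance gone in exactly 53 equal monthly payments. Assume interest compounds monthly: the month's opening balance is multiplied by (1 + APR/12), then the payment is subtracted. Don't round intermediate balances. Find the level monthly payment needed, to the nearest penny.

Monthly rate r = 11.4%/12 = 0.95% = 0.0095.
Level-payment amortization: P = B₀·r / (1 − (1+r)^(−n)) = 1625.00·0.0095 / (1 − 1.0095^(−53)).
Denominator 1 − (1+r)^(−53) = 0.394150343.
P = 15.4375 / 0.394150343 ≈ 39.17.

£39.17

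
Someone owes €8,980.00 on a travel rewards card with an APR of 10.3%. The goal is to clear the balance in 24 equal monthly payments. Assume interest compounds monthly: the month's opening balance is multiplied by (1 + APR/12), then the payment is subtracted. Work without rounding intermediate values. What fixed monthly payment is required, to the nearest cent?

Monthly rate r = 10.3%/12 = 0.858333% = 0.00858333.
Level-payment amortization: P = B₀·r / (1 − (1+r)^(−n)) = 8980.00·0.00858333 / (1 − 1.00858^(−24)).
Denominator 1 − (1+r)^(−24) = 0.185451204.
P = 77.0783 / 0.185451204 ≈ 415.63.

€415.63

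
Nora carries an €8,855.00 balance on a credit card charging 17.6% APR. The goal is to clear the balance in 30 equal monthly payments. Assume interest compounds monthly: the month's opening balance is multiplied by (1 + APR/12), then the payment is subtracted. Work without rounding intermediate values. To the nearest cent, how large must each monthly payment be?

€366.98

Monthly rate r = 17.6%/12 = 1.46667% = 0.0146667.
Level-payment amortization: P = B₀·r / (1 − (1+r)^(−n)) = 8855.00·0.0146667 / (1 − 1.01467^(−30)).
Denominator 1 − (1+r)^(−30) = 0.353902295.
P = 129.873 / 0.353902295 ≈ 366.98.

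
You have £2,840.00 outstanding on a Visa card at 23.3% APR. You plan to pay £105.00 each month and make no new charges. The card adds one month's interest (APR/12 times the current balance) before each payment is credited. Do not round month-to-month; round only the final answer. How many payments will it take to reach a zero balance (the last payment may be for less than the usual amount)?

Monthly rate r = 23.3%/12 = 1.94167% = 0.0194167.
Recurrence: B ← B·(1+r) − £105.00.
Month 1: interest £55.14; balance after payment £2,790.14.
Month 2: interest £54.18; balance after payment £2,739.32.
Closed form: n = −ln(1 − rB₀/P)/ln(1+r) = −ln(0.47483)/ln(1.01942) ≈ 38.730, so the balance reaches zero during payment 39.

39 months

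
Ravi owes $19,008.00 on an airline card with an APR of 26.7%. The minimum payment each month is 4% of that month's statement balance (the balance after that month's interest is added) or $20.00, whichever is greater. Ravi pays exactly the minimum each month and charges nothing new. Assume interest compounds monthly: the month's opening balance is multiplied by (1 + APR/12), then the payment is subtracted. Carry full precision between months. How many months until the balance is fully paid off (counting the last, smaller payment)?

Monthly rate r = 26.7%/12 = 2.225% = 0.02225.
While 4% of the post-interest balance exceeds $20.00, each month B ← (B·(1+r))·(1 − 0.04), i.e. B shrinks by the factor (1+r)·0.96 = 0.98136.
This holds for months 1–195. Entering month 196 the balance is $484.69; 4% of the post-interest balance is now below $20.00, so the flat $20.00 minimum applies from here.
From month 196 a fixed $20.00 at rate r clears $484.69 in 36 more payments. Total: 195 + 36 = 231 months.

231 months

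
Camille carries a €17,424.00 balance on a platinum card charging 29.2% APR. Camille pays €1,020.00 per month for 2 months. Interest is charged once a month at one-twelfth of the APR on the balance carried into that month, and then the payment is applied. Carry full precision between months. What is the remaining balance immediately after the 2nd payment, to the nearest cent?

€16,217.46

Monthly rate r = 29.2%/12 = 2.43333% = 0.0243333.
Each month: B ← B·(1+r) − €1,020.00.
Month 1: interest €423.98; balance after payment €16,827.98.
Month 2: interest €409.48; balance after payment €16,217.46.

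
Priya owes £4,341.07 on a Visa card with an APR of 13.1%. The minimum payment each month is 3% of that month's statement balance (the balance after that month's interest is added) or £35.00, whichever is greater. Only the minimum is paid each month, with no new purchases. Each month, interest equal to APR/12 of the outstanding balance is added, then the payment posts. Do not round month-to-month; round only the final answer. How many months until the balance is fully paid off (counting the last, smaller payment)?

Monthly rate r = 13.1%/12 = 1.09167% = 0.0109167.
While 3% of the post-interest balance exceeds £35.00, each month B ← (B·(1+r))·(1 − 0.03), i.e. B shrinks by the factor (1+r)·0.97 = 0.98059.
This holds for months 1–68. Entering month 69 the balance is £1,144.77; 3% of the post-interest balance is now below £35.00, so the flat £35.00 minimum applies from here.
From month 69 a fixed £35.00 at rate r clears £1,144.77 in 41 more payments. Total: 68 + 41 = 109 months.

109 months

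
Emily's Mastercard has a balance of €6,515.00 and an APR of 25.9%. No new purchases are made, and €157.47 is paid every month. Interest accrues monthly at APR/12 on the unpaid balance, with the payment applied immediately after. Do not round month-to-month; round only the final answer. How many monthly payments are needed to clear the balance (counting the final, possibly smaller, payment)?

Monthly rate r = 25.9%/12 = 2.15833% = 0.0215833.
Recurrence: B ← B·(1+r) − €157.47.
Month 1: interest €140.62; balance after payment €6,498.15.
Month 2: interest €140.25; balance after payment €6,480.93.
Closed form: n = −ln(1 − rB₀/P)/ln(1+r) = −ln(0.10703)/ln(1.02158) ≈ 104.647, so the balance reaches zero during payment 105.

105 payments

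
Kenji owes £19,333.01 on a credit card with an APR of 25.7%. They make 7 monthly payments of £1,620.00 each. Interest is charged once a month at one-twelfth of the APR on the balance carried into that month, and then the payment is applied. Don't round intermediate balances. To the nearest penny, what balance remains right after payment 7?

Monthly rate r = 25.7%/12 = 2.14167% = 0.0214167.
Each month: B ← B·(1+r) − £1,620.00.
Month 1: interest £414.05; balance after payment £18,127.06.
Month 2: interest £388.22; balance after payment £16,895.28.
Month 3: interest £361.84; balance after payment £15,637.12.
Month 4: interest £334.89; balance after payment £14,352.02.
Month 5: interest £307.37; balance after payment £13,039.39.
Month 6: interest £279.26; balance after payment £11,698.65.
Month 7: interest £250.55; balance after payment £10,329.19.

£10,329.19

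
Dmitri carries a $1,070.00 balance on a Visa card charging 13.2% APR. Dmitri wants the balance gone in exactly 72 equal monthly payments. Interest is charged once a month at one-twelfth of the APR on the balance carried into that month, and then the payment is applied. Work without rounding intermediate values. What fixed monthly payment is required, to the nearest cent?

$21.59

Monthly rate r = 13.2%/12 = 1.1% = 0.011.
Level-payment amortization: P = B₀·r / (1 − (1+r)^(−n)) = 1070.00·0.011 / (1 − 1.011^(−72)).
Denominator 1 − (1+r)^(−72) = 0.545099099.
P = 11.77 / 0.545099099 ≈ 21.59.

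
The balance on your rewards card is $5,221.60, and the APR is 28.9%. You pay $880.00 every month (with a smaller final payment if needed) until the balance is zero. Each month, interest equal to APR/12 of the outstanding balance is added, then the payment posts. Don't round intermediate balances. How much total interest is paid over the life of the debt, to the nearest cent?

Monthly rate r = 28.9%/12 = 2.40833% = 0.0240833.
Payoff takes n = ⌈−ln(1 − rB₀/P)/ln(1+r)⌉ = ⌈6.480⌉ = 7 payments; the last is $424.73.
Total paid = 6·$880.00 + $424.73 = $5,704.73.
Total interest = total paid − principal = $5,704.73 − $5,221.60 = $483.13.

$483.13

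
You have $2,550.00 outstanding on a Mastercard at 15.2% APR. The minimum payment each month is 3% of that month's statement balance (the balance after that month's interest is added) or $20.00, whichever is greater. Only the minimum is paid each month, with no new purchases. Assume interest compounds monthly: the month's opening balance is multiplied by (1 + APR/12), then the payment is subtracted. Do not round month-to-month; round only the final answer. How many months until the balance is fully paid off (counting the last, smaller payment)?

Monthly rate r = 15.2%/12 = 1.26667% = 0.0126667.
While 3% of the post-interest balance exceeds $20.00, each month B ← (B·(1+r))·(1 − 0.03), i.e. B shrinks by the factor (1+r)·0.97 = 0.98229.
This holds for months 1–76. Entering month 77 the balance is $655.61; 3% of the post-interest balance is now below $20.00, so the flat $20.00 minimum applies from here.
From month 77 a fixed $20.00 at rate r clears $655.61 in 43 more payments. Total: 76 + 43 = 119 months.

119 months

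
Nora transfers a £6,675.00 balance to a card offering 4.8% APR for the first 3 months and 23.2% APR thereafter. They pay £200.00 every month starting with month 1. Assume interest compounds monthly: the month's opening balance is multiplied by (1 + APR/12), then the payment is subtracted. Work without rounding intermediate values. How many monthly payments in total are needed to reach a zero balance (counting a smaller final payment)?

Promo months 1–3 at r₀ = 4.8%/12 = 0.004; months 4+ at r₁ = 23.2%/12 = 0.0193333.
After month 3: iterate B ← B·(1+r₀) − £200.00 for 3 months → £6,153.02.
Then at r₁ with £200.00/mo: n₂ = −ln(1 − r₁·B/P)/ln(1+r₁) ≈ 47.18 → 48 more payments.

51 payments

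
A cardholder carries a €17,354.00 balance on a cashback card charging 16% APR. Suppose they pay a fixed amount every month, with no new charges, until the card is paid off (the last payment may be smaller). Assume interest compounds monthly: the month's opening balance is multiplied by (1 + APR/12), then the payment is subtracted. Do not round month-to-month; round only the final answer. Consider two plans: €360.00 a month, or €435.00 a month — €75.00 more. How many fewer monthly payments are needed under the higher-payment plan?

20 fewer payments

Monthly rate r = 16%/12 = 1.33333% = 0.0133333.
At €360.00/mo: n = ⌈−ln(1 − rB₀/P)/ln(1+r)⌉ = 78 payments (last €256.28); total interest = total paid − €17,354.00 = €10,622.28.
At €435.00/mo: 58 payments (last €136.76); total interest €7,577.76.
Payments saved = 78 − 58 = 20.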